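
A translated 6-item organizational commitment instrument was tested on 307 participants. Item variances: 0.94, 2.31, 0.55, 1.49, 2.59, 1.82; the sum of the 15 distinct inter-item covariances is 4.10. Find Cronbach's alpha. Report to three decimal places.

α = 0.550

Σσ²ᵢ = 0.94 + 2.31 + 0.55 + 1.49 + 2.59 + 1.82 = 9.70
Sum of distinct covariances = 4.10
σ²_T = Σσ²ᵢ + 2·Σcov = 9.70 + 2 × 4.10 = 17.90
α = (6/5)·(1 − 9.70/17.90) = 0.550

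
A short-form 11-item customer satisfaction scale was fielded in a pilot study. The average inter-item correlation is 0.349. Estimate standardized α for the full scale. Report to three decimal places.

Standardized α = k·r̄ / (1 + (k−1)·r̄) = 11 × 0.349 / (1 + 10 × 0.349)
  = 3.8390 / 4.4900 = 0.855

α = 0.855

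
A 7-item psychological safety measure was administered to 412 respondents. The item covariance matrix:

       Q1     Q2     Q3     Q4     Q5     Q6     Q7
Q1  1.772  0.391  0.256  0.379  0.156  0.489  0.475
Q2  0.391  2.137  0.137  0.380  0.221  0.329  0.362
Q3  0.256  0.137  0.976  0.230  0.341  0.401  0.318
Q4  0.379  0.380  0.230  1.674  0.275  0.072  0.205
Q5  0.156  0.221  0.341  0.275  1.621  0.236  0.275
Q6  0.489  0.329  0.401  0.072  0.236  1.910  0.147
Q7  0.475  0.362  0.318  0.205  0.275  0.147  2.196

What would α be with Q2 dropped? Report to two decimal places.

α = 0.55

Remaining items: Q1, Q3, Q4, Q5, Q6, Q7 (k = 6).
Σσᵢ² = 1.772 + 0.976 + 1.674 + 1.621 + 1.910 + 2.196 = 10.149
σ²_total = 10.149 + 2 × 4.255 = 18.659
α (item deleted) = (6/5)·(1 − 10.149/18.659) = 0.55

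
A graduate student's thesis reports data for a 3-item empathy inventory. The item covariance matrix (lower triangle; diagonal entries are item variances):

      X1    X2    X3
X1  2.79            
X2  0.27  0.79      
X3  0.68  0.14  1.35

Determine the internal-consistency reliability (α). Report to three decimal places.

α = 0.460

Σσ²ᵢ = 2.79 + 0.79 + 1.35 = 4.93
Sum of the distinct covariances = 1.09
σ²_T = 4.93 + 2 × 1.09 = 7.11
α = (k/(k−1))·(1 − Σσ²ᵢ/σ²_T) = (3/2)·(1 − 4.93/7.11) = 0.460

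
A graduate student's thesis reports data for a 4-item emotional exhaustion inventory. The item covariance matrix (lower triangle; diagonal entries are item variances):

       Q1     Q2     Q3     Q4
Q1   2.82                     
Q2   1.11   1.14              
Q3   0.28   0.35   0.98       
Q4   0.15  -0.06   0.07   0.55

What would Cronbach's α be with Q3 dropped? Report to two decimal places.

Cronbach's α = 0.52

Remaining items: Q1, Q2, Q4 (k = 3).
Σσ²ᵢ = 2.82 + 1.14 + 0.55 = 4.51
σ²_T = 4.51 + 2 × 1.20 = 6.91
α (item deleted) = (3/2)·(1 − 4.51/6.91) = 0.52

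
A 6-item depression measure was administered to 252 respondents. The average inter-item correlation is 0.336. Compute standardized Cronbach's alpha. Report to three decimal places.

Standardized α = k·r̄ / (1 + (k−1)·r̄) = 6 × 0.336 / (1 + 5 × 0.336)
  = 2.0160 / 2.6800 = 0.752

standardized Cronbach's alpha = 0.752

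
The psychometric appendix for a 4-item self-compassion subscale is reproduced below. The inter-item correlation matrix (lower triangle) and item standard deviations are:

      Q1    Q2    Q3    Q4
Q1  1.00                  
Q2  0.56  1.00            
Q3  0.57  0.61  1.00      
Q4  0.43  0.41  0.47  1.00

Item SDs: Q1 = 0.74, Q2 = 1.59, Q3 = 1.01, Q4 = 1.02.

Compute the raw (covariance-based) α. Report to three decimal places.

α = 0.773

Σσ²ᵢ = 0.74² + 1.59² + 1.01² + 1.02² = 5.1362
Covariances σ_ij = r_ij · s_i · s_j:
  σ(Q1,Q2) = 0.56 × 0.74 × 1.59 = 0.6589
  σ(Q1,Q3) = 0.57 × 0.74 × 1.01 = 0.4260
  σ(Q1,Q4) = 0.43 × 0.74 × 1.02 = 0.3246
  σ(Q2,Q3) = 0.61 × 1.59 × 1.01 = 0.9796
  σ(Q2,Q4) = 0.41 × 1.59 × 1.02 = 0.6649
  σ(Q3,Q4) = 0.47 × 1.01 × 1.02 = 0.4842
σ²_T = Σσ²ᵢ + 2·Σσ_ij = 5.1362 + 2 × 3.5382 = 12.2126
α = (4/3)·(1 − 5.1362/12.2126) = 0.773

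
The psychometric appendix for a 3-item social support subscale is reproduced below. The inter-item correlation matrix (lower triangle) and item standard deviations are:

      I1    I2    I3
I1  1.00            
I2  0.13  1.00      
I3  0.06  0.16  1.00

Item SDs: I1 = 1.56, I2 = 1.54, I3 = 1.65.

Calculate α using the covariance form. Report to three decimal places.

α = 0.282

Σσ²ᵢ = 1.56² + 1.54² + 1.65² = 7.5277
Covariances σ_ij = r_ij · s_i · s_j:
  σ(I1,I2) = 0.13 × 1.56 × 1.54 = 0.3123
  σ(I1,I3) = 0.06 × 1.56 × 1.65 = 0.1544
  σ(I2,I3) = 0.16 × 1.54 × 1.65 = 0.4066
σ²_T = Σσ²ᵢ + 2·Σσ_ij = 7.5277 + 2 × 0.8733 = 9.2743
α = (3/2)·(1 − 7.5277/9.2743) = 0.282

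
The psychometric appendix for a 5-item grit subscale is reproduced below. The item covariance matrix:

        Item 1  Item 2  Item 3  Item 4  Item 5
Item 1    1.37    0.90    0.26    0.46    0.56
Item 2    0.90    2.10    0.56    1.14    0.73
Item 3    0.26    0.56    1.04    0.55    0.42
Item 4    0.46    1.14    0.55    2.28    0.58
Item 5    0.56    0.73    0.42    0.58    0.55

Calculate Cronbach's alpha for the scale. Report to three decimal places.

Cronbach's alpha = 0.783

Σσᵢ² = 1.37 + 2.10 + 1.04 + 2.28 + 0.55 = 7.34
Σ_{i<j} σ_ij = 6.16
Var(T) = 7.34 + 2 × 6.16 = 19.66
α = (k/(k−1))·(1 − Σσᵢ²/Var(T)) = (5/4)·(1 − 7.34/19.66) = 0.783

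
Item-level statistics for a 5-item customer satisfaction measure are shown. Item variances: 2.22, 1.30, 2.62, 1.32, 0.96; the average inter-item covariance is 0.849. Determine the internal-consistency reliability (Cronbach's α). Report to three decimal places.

α = 0.836

sum of item variances = 2.22 + 1.30 + 2.62 + 1.32 + 0.96 = 8.42
Sum of the 10 distinct covariances = 10 × 0.849 = 8.490
σ²_T = sum of item variances + 2·Σcov = 8.42 + 2 × 8.490 = 25.400
α = (5/4)·(1 − 8.42/25.400) = 0.836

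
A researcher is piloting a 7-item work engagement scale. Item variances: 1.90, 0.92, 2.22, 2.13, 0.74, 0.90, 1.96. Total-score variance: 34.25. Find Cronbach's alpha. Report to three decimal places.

Σσᵢ² = 1.90 + 0.92 + 2.22 + 2.13 + 0.74 + 0.90 + 1.96 = 10.77
α = (k/(k−1))·(1 − Σσᵢ²/Var(T)) = (7/6)·(1 − 10.77/34.25) = 0.800

Cronbach's alpha = 0.800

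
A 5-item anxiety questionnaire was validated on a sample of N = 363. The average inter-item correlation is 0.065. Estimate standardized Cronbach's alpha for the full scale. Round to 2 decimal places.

Standardized α = k·r̄ / (1 + (k−1)·r̄) = 5 × 0.065 / (1 + 4 × 0.065)
  = 0.3250 / 1.2600 = 0.26

standardized Cronbach's alpha = 0.26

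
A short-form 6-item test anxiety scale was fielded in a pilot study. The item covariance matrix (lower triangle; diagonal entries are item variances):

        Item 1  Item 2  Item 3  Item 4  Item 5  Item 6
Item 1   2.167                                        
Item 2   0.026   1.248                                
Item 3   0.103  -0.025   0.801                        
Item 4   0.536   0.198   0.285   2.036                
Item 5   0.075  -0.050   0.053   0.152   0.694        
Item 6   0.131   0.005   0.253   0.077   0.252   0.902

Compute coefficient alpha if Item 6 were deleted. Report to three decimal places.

α = 0.350

Remaining items: Item 1, Item 2, Item 3, Item 4, Item 5 (k = 5).
Σσ²ᵢ = 2.167 + 1.248 + 0.801 + 2.036 + 0.694 = 6.946
Var(T) = 6.946 + 2 × 1.353 = 9.652
α (item deleted) = (5/4)·(1 − 6.946/9.652) = 0.350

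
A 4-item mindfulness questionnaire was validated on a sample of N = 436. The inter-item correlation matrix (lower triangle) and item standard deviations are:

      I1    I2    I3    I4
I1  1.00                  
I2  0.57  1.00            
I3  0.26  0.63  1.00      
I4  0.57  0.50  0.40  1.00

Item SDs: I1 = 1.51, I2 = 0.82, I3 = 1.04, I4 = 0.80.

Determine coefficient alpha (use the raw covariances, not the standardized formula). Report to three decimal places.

Σσ²ᵢ = 1.51² + 0.82² + 1.04² + 0.80² = 4.6741
Covariances σ_ij = r_ij · s_i · s_j:
  σ(I1,I2) = 0.57 × 1.51 × 0.82 = 0.7058
  σ(I1,I3) = 0.26 × 1.51 × 1.04 = 0.4083
  σ(I1,I4) = 0.57 × 1.51 × 0.80 = 0.6886
  σ(I2,I3) = 0.63 × 0.82 × 1.04 = 0.5373
  σ(I2,I4) = 0.50 × 0.82 × 0.80 = 0.3280
  σ(I3,I4) = 0.40 × 1.04 × 0.80 = 0.3328
σ²_T = Σσ²ᵢ + 2·Σσ_ij = 4.6741 + 2 × 3.0008 = 10.6757
α = (4/3)·(1 − 4.6741/10.6757) = 0.750

α = 0.750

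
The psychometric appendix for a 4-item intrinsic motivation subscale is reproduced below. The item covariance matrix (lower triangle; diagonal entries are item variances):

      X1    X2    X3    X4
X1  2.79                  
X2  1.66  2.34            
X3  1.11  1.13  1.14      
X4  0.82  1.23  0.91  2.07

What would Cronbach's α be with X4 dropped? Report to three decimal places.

Cronbach's α = 0.832

Remaining items: X1, X2, X3 (k = 3).
ΣVar(i) = 2.79 + 2.34 + 1.14 = 6.27
σ²_total = 6.27 + 2 × 3.90 = 14.07
α (item deleted) = (3/2)·(1 − 6.27/14.07) = 0.832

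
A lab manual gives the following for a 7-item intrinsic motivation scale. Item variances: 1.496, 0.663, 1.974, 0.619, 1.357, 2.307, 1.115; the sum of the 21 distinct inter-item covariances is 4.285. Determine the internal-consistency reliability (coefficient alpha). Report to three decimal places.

coefficient alpha = 0.552

sum of item variances = 1.496 + 0.663 + 1.974 + 0.619 + 1.357 + 2.307 + 1.115 = 9.531
Sum of distinct covariances = 4.285
total variance = sum of item variances + 2·Σcov = 9.531 + 2 × 4.285 = 18.101
α = (7/6)·(1 − 9.531/18.101) = 0.552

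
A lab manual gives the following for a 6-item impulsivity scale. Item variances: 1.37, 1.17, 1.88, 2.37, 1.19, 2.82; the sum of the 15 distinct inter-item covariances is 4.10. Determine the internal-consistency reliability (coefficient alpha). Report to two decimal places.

ΣVar(i) = 1.37 + 1.17 + 1.88 + 2.37 + 1.19 + 2.82 = 10.80
Sum of distinct covariances = 4.10
Var(T) = ΣVar(i) + 2·Σcov = 10.80 + 2 × 4.10 = 19.00
α = (6/5)·(1 − 10.80/19.00) = 0.52

α = 0.52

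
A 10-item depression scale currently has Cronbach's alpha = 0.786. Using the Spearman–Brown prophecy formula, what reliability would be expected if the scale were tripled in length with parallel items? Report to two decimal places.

predicted reliability = 0.92

Length factor m = 3
α' = m·α / (1 + (m−1)·α)
   = 3 × 0.786 / (1 + (3 − 1) × 0.786)
   = 2.3580 / 2.5720 = 0.92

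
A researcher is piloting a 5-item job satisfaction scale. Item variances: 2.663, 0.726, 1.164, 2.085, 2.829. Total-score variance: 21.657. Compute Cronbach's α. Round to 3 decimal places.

sum of item variances = 2.663 + 0.726 + 1.164 + 2.085 + 2.829 = 9.467
α = (k/(k−1))·(1 − sum of item variances/σ²_total) = (5/4)·(1 − 9.467/21.657) = 0.704

α = 0.704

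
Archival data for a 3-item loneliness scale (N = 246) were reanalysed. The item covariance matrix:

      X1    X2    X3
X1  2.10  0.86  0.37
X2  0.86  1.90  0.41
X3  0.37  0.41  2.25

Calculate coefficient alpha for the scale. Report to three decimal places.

coefficient alpha = 0.516

sum of item variances = 2.10 + 1.90 + 2.25 = 6.25
Sum of off-diagonal covariances = 1.64
total variance = 6.25 + 2 × 1.64 = 9.53
α = (k/(k−1))·(1 − sum of item variances/total variance) = (3/2)·(1 − 6.25/9.53) = 0.516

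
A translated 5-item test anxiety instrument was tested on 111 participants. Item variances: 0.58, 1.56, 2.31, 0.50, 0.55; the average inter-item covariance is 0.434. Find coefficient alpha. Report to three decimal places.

sum of item variances = 0.58 + 1.56 + 2.31 + 0.50 + 0.55 = 5.50
Sum of the 10 distinct covariances = 10 × 0.434 = 4.340
σ²_total = sum of item variances + 2·Σcov = 5.50 + 2 × 4.340 = 14.180
α = (5/4)·(1 − 5.50/14.180) = 0.765

α = 0.765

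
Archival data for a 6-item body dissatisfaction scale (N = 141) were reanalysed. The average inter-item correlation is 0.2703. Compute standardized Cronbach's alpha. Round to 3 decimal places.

Standardized α = k·r̄ / (1 + (k−1)·r̄) = 6 × 0.2703 / (1 + 5 × 0.2703)
  = 1.6218 / 2.3515 = 0.690

α = 0.690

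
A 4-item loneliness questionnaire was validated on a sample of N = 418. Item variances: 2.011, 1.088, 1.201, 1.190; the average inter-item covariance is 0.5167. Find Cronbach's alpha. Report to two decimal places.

sum of item variances = 2.011 + 1.088 + 1.201 + 1.190 = 5.490
Sum of the 6 distinct covariances = 6 × 0.5167 = 3.1002
Var(T) = sum of item variances + 2·Σcov = 5.490 + 2 × 3.1002 = 11.6904
α = (4/3)·(1 − 5.490/11.6904) = 0.71

Cronbach's alpha = 0.71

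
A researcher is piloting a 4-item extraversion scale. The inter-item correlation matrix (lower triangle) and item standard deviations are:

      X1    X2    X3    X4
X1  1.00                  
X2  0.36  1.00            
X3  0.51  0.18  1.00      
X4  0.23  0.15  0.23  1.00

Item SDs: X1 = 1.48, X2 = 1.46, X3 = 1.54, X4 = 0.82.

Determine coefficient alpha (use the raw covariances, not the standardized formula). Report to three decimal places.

α = 0.609

Σσ²ᵢ = 1.48² + 1.46² + 1.54² + 0.82² = 7.3660
Covariances σ_ij = r_ij · s_i · s_j:
  σ(X1,X2) = 0.36 × 1.48 × 1.46 = 0.7779
  σ(X1,X3) = 0.51 × 1.48 × 1.54 = 1.1624
  σ(X1,X4) = 0.23 × 1.48 × 0.82 = 0.2791
  σ(X2,X3) = 0.18 × 1.46 × 1.54 = 0.4047
  σ(X2,X4) = 0.15 × 1.46 × 0.82 = 0.1796
  σ(X3,X4) = 0.23 × 1.54 × 0.82 = 0.2904
σ²_T = Σσ²ᵢ + 2·Σσ_ij = 7.3660 + 2 × 3.0941 = 13.5542
α = (4/3)·(1 − 7.3660/13.5542) = 0.609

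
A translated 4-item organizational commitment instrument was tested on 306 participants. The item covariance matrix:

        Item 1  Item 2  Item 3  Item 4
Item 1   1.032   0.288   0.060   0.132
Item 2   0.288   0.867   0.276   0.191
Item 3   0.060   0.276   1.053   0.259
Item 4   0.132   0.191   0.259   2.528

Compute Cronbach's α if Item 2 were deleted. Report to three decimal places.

Remaining items: Item 1, Item 3, Item 4 (k = 3).
sum of item variances = 1.032 + 1.053 + 2.528 = 4.613
σ²_total = 4.613 + 2 × 0.451 = 5.515
α (item deleted) = (3/2)·(1 − 4.613/5.515) = 0.245

α = 0.245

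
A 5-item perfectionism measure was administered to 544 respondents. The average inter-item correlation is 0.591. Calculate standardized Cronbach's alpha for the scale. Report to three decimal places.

standardized Cronbach's alpha = 0.878

Standardized α = k·r̄ / (1 + (k−1)·r̄) = 5 × 0.591 / (1 + 4 × 0.591)
  = 2.9550 / 3.3640 = 0.878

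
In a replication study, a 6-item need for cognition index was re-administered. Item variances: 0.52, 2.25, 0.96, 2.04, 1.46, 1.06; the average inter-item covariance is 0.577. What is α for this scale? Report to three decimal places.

sum of item variances = 0.52 + 2.25 + 0.96 + 2.04 + 1.46 + 1.06 = 8.29
Sum of the 15 distinct covariances = 15 × 0.577 = 8.655
σ²_total = sum of item variances + 2·Σcov = 8.29 + 2 × 8.655 = 25.600
α = (6/5)·(1 − 8.29/25.600) = 0.811

α = 0.811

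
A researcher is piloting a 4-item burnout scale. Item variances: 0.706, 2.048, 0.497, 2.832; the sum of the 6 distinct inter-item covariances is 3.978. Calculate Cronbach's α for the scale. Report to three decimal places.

α = 0.756

Σσ²ᵢ = 0.706 + 2.048 + 0.497 + 2.832 = 6.083
Sum of distinct covariances = 3.978
σ²_total = Σσ²ᵢ + 2·Σcov = 6.083 + 2 × 3.978 = 14.039
α = (4/3)·(1 − 6.083/14.039) = 0.756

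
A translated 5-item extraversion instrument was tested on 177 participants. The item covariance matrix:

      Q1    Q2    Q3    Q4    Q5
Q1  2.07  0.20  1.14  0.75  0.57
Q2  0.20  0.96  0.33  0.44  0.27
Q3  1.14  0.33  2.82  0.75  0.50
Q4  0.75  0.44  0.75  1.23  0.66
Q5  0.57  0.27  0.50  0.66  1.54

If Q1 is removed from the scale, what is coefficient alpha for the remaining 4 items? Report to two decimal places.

Remaining items: Q2, Q3, Q4, Q5 (k = 4).
Σσᵢ² = 0.96 + 2.82 + 1.23 + 1.54 = 6.55
total variance = 6.55 + 2 × 2.95 = 12.45
α (item deleted) = (4/3)·(1 − 6.55/12.45) = 0.63

α = 0.63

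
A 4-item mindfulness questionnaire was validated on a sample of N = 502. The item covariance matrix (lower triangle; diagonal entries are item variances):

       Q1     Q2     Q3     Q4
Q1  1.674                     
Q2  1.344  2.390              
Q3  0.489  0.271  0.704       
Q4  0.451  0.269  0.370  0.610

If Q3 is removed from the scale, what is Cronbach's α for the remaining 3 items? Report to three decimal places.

Cronbach's α = 0.703

Remaining items: Q1, Q2, Q4 (k = 3).
sum of item variances = 1.674 + 2.390 + 0.610 = 4.674
Var(T) = 4.674 + 2 × 2.064 = 8.802
α (item deleted) = (3/2)·(1 − 4.674/8.802) = 0.703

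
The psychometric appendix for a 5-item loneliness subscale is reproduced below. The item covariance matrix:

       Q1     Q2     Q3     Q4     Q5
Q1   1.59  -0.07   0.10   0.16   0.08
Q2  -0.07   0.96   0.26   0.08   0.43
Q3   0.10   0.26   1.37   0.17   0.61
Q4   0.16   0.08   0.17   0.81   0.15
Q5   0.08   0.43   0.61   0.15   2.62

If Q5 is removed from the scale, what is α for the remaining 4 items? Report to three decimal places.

α = 0.305

Remaining items: Q1, Q2, Q3, Q4 (k = 4).
Σσ²ᵢ = 1.59 + 0.96 + 1.37 + 0.81 = 4.73
σ²_total = 4.73 + 2 × 0.70 = 6.13
α (item deleted) = (4/3)·(1 − 4.73/6.13) = 0.305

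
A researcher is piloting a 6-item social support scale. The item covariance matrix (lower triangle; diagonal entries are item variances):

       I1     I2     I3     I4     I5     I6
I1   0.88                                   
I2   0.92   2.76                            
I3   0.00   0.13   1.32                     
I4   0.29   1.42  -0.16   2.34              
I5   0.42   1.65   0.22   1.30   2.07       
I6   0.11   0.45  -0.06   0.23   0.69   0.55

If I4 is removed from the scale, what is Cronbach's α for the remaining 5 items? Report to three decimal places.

Cronbach's α = 0.681

Remaining items: I1, I2, I3, I5, I6 (k = 5).
ΣVar(i) = 0.88 + 2.76 + 1.32 + 2.07 + 0.55 = 7.58
σ²_T = 7.58 + 2 × 4.53 = 16.64
α (item deleted) = (5/4)·(1 − 7.58/16.64) = 0.681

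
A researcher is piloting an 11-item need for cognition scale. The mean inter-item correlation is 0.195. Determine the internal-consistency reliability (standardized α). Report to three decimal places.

Standardized α = k·r̄ / (1 + (k−1)·r̄) = 11 × 0.195 / (1 + 10 × 0.195)
  = 2.1450 / 2.9500 = 0.727

α = 0.727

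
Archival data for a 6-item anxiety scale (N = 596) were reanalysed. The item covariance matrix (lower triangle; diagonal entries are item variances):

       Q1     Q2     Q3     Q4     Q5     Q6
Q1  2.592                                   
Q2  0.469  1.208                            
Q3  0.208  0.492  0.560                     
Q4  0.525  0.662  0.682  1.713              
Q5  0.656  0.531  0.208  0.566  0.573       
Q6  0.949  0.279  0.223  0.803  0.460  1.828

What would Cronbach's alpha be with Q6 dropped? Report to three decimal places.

Remaining items: Q1, Q2, Q3, Q4, Q5 (k = 5).
Σσᵢ² = 2.592 + 1.208 + 0.560 + 1.713 + 0.573 = 6.646
Var(T) = 6.646 + 2 × 4.999 = 16.644
α (item deleted) = (5/4)·(1 − 6.646/16.644) = 0.751

Cronbach's alpha = 0.751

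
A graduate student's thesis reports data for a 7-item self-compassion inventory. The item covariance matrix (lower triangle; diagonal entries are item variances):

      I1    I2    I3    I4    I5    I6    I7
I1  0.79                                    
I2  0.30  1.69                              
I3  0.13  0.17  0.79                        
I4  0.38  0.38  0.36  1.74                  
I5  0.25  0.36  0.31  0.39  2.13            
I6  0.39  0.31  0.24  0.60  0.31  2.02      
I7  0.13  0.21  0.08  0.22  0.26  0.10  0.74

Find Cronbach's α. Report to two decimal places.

α = 0.63

sum of item variances = 0.79 + 1.69 + 0.79 + 1.74 + 2.13 + 2.02 + 0.74 = 9.90
Sum of off-diagonal covariances = 5.88
σ²_T = 9.90 + 2 × 5.88 = 21.66
α = (k/(k−1))·(1 − sum of item variances/σ²_T) = (7/6)·(1 − 9.90/21.66) = 0.63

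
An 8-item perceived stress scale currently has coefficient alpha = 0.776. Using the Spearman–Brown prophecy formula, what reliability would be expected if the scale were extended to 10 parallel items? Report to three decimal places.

Length factor m = 10/8 = 1.2500
α' = m·α / (1 + (m−1)·α)
   = 10/8 × 0.776 / (1 + (10/8 − 1) × 0.776)
   = 0.9700 / 1.1940 = 0.812

predicted reliability = 0.812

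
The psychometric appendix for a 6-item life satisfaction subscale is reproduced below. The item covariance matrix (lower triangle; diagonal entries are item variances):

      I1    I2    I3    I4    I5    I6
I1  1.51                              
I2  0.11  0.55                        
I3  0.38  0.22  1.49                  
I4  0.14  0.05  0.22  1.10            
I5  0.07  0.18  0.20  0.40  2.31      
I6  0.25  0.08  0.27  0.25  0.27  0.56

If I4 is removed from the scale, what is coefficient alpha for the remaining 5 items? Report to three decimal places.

Remaining items: I1, I2, I3, I5, I6 (k = 5).
Σσ²ᵢ = 1.51 + 0.55 + 1.49 + 2.31 + 0.56 = 6.42
σ²_total = 6.42 + 2 × 2.03 = 10.48
α (item deleted) = (5/4)·(1 − 6.42/10.48) = 0.484

α = 0.484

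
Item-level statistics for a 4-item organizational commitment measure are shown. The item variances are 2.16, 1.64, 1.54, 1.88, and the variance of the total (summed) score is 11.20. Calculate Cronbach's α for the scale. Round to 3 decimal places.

Σσ²ᵢ = 2.16 + 1.64 + 1.54 + 1.88 = 7.22
α = (k/(k−1))·(1 − Σσ²ᵢ/total variance) = (4/3)·(1 − 7.22/11.20) = 0.474

Cronbach's α = 0.474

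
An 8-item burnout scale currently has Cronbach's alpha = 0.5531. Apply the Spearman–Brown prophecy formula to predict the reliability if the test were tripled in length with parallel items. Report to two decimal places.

predicted reliability = 0.79

Length factor m = 3
α' = m·α / (1 + (m−1)·α)
   = 3 × 0.5531 / (1 + (3 − 1) × 0.5531)
   = 1.6593 / 2.1062 = 0.79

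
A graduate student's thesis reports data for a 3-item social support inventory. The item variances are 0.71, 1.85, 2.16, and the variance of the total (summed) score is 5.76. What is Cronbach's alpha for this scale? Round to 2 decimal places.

ΣVar(i) = 0.71 + 1.85 + 2.16 = 4.72
α = (k/(k−1))·(1 − ΣVar(i)/Var(T)) = (3/2)·(1 − 4.72/5.76) = 0.27

α = 0.27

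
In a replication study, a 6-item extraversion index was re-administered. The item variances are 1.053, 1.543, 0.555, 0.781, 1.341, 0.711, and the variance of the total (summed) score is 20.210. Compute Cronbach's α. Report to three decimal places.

α = 0.845

Σσᵢ² = 1.053 + 1.543 + 0.555 + 0.781 + 1.341 + 0.711 = 5.984
α = (k/(k−1))·(1 − Σσᵢ²/Var(T)) = (6/5)·(1 − 5.984/20.210) = 0.845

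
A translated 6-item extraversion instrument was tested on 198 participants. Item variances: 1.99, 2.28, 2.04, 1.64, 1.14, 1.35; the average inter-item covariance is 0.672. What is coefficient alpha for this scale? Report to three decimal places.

Σσᵢ² = 1.99 + 2.28 + 2.04 + 1.64 + 1.14 + 1.35 = 10.44
Sum of the 15 distinct covariances = 15 × 0.672 = 10.080
σ²_total = Σσᵢ² + 2·Σcov = 10.44 + 2 × 10.080 = 30.600
α = (6/5)·(1 − 10.44/30.600) = 0.791

α = 0.791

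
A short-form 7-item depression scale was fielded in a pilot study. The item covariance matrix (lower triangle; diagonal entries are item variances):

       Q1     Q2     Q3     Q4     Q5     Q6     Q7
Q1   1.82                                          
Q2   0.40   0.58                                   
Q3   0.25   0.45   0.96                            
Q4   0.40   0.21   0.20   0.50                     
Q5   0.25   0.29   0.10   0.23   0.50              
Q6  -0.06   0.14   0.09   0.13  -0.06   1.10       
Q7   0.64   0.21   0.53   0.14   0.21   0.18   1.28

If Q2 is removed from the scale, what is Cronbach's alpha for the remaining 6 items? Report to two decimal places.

Remaining items: Q1, Q3, Q4, Q5, Q6, Q7 (k = 6).
ΣVar(i) = 1.82 + 0.96 + 0.50 + 0.50 + 1.10 + 1.28 = 6.16
total variance = 6.16 + 2 × 3.23 = 12.62
α (item deleted) = (6/5)·(1 − 6.16/12.62) = 0.61

α = 0.61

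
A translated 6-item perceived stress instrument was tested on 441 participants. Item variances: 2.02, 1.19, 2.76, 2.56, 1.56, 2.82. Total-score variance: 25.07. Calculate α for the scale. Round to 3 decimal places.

α = 0.582

ΣVar(i) = 2.02 + 1.19 + 2.76 + 2.56 + 1.56 + 2.82 = 12.91
α = (k/(k−1))·(1 − ΣVar(i)/Var(T)) = (6/5)·(1 − 12.91/25.07) = 0.582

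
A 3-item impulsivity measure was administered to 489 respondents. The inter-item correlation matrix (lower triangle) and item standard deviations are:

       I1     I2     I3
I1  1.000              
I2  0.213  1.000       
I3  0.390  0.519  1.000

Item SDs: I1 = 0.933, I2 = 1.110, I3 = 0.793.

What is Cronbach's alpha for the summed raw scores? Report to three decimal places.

Σσ²ᵢ = 0.933² + 1.110² + 0.793² = 2.7314
Covariances σ_ij = r_ij · s_i · s_j:
  σ(I1,I2) = 0.213 × 0.933 × 1.110 = 0.2206
  σ(I1,I3) = 0.390 × 0.933 × 0.793 = 0.2885
  σ(I2,I3) = 0.519 × 1.110 × 0.793 = 0.4568
σ²_T = Σσ²ᵢ + 2·Σσ_ij = 2.7314 + 2 × 0.9659 = 4.6632
α = (3/2)·(1 − 2.7314/4.6632) = 0.621

Cronbach's alpha = 0.621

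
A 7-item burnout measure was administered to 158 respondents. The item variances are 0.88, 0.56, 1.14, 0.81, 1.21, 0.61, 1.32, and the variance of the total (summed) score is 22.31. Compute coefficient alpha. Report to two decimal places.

coefficient alpha = 0.83

Σσᵢ² = 0.88 + 0.56 + 1.14 + 0.81 + 1.21 + 0.61 + 1.32 = 6.53
α = (k/(k−1))·(1 − Σσᵢ²/Var(T)) = (7/6)·(1 − 6.53/22.31) = 0.83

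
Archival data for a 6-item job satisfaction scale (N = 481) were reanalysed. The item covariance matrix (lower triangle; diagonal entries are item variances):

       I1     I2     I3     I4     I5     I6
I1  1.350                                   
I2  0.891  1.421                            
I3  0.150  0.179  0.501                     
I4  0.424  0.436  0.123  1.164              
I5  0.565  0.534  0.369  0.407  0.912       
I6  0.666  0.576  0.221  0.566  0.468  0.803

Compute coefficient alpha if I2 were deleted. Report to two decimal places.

Remaining items: I1, I3, I4, I5, I6 (k = 5).
sum of item variances = 1.350 + 0.501 + 1.164 + 0.912 + 0.803 = 4.730
σ²_T = 4.730 + 2 × 3.959 = 12.648
α (item deleted) = (5/4)·(1 − 4.730/12.648) = 0.78

α = 0.78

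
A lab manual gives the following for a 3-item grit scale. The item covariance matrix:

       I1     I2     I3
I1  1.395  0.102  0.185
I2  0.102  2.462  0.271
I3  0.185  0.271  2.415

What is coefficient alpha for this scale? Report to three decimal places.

Σσᵢ² = 1.395 + 2.462 + 2.415 = 6.272
Sum of the distinct covariances = 0.558
σ²_T = 6.272 + 2 × 0.558 = 7.388
α = (k/(k−1))·(1 − Σσᵢ²/σ²_T) = (3/2)·(1 − 6.272/7.388) = 0.227

coefficient alpha = 0.227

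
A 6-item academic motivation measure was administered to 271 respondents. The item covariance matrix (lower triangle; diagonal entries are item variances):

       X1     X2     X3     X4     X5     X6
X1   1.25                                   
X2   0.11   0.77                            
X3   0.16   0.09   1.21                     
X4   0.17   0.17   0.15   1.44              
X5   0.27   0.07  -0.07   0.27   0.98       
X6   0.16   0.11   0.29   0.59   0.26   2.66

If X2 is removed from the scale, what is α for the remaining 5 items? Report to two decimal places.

α = 0.47

Remaining items: X1, X3, X4, X5, X6 (k = 5).
ΣVar(i) = 1.25 + 1.21 + 1.44 + 0.98 + 2.66 = 7.54
total variance = 7.54 + 2 × 2.25 = 12.04
α (item deleted) = (5/4)·(1 − 7.54/12.04) = 0.47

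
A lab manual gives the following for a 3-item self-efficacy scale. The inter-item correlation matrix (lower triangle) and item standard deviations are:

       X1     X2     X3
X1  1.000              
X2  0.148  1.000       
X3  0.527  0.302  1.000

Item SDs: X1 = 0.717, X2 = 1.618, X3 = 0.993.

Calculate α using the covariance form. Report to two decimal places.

Σσ²ᵢ = 0.717² + 1.618² + 0.993² = 4.1181
Covariances σ_ij = r_ij · s_i · s_j:
  σ(X1,X2) = 0.148 × 0.717 × 1.618 = 0.1717
  σ(X1,X3) = 0.527 × 0.717 × 0.993 = 0.3752
  σ(X2,X3) = 0.302 × 1.618 × 0.993 = 0.4852
σ²_T = Σσ²ᵢ + 2·Σσ_ij = 4.1181 + 2 × 1.0321 = 6.1823
α = (3/2)·(1 − 4.1181/6.1823) = 0.50

α = 0.50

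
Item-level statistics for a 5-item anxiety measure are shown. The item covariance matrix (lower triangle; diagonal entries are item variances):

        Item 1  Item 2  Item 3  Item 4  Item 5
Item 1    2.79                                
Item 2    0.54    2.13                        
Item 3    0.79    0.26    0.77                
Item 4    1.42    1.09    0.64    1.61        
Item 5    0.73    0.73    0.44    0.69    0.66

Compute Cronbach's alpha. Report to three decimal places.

Σσᵢ² = 2.79 + 2.13 + 0.77 + 1.61 + 0.66 = 7.96
Sum of the distinct covariances = 7.33
total variance = 7.96 + 2 × 7.33 = 22.62
α = (k/(k−1))·(1 − Σσᵢ²/total variance) = (5/4)·(1 − 7.96/22.62) = 0.810

Cronbach's alpha = 0.810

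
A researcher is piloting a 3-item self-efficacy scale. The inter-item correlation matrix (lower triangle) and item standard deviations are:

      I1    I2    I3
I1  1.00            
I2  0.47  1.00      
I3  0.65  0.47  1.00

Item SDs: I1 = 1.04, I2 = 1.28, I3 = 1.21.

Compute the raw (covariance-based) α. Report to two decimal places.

α = 0.76

Σσ²ᵢ = 1.04² + 1.28² + 1.21² = 4.1841
Covariances σ_ij = r_ij · s_i · s_j:
  σ(I1,I2) = 0.47 × 1.04 × 1.28 = 0.6257
  σ(I1,I3) = 0.65 × 1.04 × 1.21 = 0.8180
  σ(I2,I3) = 0.47 × 1.28 × 1.21 = 0.7279
σ²_T = Σσ²ᵢ + 2·Σσ_ij = 4.1841 + 2 × 2.1716 = 8.5273
α = (3/2)·(1 − 4.1841/8.5273) = 0.76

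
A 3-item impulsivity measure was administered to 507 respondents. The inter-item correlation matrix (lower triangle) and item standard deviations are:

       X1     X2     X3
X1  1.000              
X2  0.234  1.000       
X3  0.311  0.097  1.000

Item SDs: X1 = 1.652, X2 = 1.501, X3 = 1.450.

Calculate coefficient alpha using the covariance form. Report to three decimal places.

α = 0.454

Σσ²ᵢ = 1.652² + 1.501² + 1.450² = 7.0846
Covariances σ_ij = r_ij · s_i · s_j:
  σ(X1,X2) = 0.234 × 1.652 × 1.501 = 0.5802
  σ(X1,X3) = 0.311 × 1.652 × 1.450 = 0.7450
  σ(X2,X3) = 0.097 × 1.501 × 1.450 = 0.2111
σ²_T = Σσ²ᵢ + 2·Σσ_ij = 7.0846 + 2 × 1.5363 = 10.1572
α = (3/2)·(1 − 7.0846/10.1572) = 0.454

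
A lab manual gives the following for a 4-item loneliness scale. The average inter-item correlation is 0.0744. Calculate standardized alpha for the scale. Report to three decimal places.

α = 0.243

Standardized α = k·r̄ / (1 + (k−1)·r̄) = 4 × 0.0744 / (1 + 3 × 0.0744)
  = 0.2976 / 1.2232 = 0.243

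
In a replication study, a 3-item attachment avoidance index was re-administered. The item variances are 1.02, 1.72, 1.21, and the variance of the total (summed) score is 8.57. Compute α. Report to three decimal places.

α = 0.809

Σσ²ᵢ = 1.02 + 1.72 + 1.21 = 3.95
α = (k/(k−1))·(1 − Σσ²ᵢ/Var(T)) = (3/2)·(1 − 3.95/8.57) = 0.809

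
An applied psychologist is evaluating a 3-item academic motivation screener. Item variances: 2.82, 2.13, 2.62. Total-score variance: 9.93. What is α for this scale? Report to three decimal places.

α = 0.356

ΣVar(i) = 2.82 + 2.13 + 2.62 = 7.57
α = (k/(k−1))·(1 − ΣVar(i)/σ²_total) = (3/2)·(1 − 7.57/9.93) = 0.356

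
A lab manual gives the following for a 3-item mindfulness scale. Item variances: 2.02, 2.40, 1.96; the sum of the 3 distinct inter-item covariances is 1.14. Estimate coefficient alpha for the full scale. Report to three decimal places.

α = 0.395

Σσ²ᵢ = 2.02 + 2.40 + 1.96 = 6.38
Sum of distinct covariances = 1.14
total variance = Σσ²ᵢ + 2·Σcov = 6.38 + 2 × 1.14 = 8.66
α = (3/2)·(1 − 6.38/8.66) = 0.395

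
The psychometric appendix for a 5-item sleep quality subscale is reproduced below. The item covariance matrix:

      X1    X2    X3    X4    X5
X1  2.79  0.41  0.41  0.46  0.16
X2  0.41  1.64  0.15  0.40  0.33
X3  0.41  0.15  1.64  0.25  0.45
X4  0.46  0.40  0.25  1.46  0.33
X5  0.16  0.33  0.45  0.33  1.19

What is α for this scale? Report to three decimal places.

α = 0.543

Σσᵢ² = 2.79 + 1.64 + 1.64 + 1.46 + 1.19 = 8.72
Sum of off-diagonal covariances = 3.35
Var(T) = 8.72 + 2 × 3.35 = 15.42
α = (k/(k−1))·(1 − Σσᵢ²/Var(T)) = (5/4)·(1 − 8.72/15.42) = 0.543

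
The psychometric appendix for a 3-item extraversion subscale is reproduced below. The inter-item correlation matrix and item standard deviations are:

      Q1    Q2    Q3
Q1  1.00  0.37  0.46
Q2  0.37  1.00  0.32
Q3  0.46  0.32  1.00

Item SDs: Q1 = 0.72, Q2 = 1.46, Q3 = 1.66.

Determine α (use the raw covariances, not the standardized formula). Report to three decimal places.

Σσ²ᵢ = 0.72² + 1.46² + 1.66² = 5.4056
Covariances σ_ij = r_ij · s_i · s_j:
  σ(Q1,Q2) = 0.37 × 0.72 × 1.46 = 0.3889
  σ(Q1,Q3) = 0.46 × 0.72 × 1.66 = 0.5498
  σ(Q2,Q3) = 0.32 × 1.46 × 1.66 = 0.7756
σ²_T = Σσ²ᵢ + 2·Σσ_ij = 5.4056 + 2 × 1.7143 = 8.8342
α = (3/2)·(1 − 5.4056/8.8342) = 0.582

α = 0.582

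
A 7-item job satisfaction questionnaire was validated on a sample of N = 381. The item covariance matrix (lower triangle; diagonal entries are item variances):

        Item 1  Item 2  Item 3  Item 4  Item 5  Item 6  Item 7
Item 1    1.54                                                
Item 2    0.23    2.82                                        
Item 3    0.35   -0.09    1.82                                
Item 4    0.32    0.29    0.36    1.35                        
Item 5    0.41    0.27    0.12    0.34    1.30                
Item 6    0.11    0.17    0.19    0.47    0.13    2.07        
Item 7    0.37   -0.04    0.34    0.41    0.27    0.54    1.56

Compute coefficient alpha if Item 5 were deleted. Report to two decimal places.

Remaining items: Item 1, Item 2, Item 3, Item 4, Item 6, Item 7 (k = 6).
Σσᵢ² = 1.54 + 2.82 + 1.82 + 1.35 + 2.07 + 1.56 = 11.16
σ²_T = 11.16 + 2 × 4.02 = 19.20
α (item deleted) = (6/5)·(1 − 11.16/19.20) = 0.50

coefficient alpha = 0.50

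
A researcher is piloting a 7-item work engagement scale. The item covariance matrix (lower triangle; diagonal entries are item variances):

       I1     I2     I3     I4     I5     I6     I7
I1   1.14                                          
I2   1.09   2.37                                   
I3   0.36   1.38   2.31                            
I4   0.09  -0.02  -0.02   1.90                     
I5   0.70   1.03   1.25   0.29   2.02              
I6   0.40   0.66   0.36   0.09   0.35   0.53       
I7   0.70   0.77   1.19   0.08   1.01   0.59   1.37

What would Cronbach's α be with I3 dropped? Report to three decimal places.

Cronbach's α = 0.752

Remaining items: I1, I2, I4, I5, I6, I7 (k = 6).
sum of item variances = 1.14 + 2.37 + 1.90 + 2.02 + 0.53 + 1.37 = 9.33
σ²_T = 9.33 + 2 × 7.83 = 24.99
α (item deleted) = (6/5)·(1 − 9.33/24.99) = 0.752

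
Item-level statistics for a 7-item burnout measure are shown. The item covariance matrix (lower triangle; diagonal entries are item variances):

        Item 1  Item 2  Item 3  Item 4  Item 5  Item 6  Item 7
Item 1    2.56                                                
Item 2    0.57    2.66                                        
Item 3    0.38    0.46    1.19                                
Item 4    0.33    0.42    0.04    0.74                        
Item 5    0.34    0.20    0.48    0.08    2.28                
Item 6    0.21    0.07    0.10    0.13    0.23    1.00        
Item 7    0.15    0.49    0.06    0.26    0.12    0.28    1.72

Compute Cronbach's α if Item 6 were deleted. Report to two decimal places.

α = 0.53

Remaining items: Item 1, Item 2, Item 3, Item 4, Item 5, Item 7 (k = 6).
Σσ²ᵢ = 2.56 + 2.66 + 1.19 + 0.74 + 2.28 + 1.72 = 11.15
total variance = 11.15 + 2 × 4.38 = 19.91
α (item deleted) = (6/5)·(1 − 11.15/19.91) = 0.53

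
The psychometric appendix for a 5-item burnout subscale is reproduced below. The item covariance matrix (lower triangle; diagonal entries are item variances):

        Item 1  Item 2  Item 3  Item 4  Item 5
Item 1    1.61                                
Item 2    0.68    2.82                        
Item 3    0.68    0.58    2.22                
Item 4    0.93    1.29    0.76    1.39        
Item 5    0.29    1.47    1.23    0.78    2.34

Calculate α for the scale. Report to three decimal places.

sum of item variances = 1.61 + 2.82 + 2.22 + 1.39 + 2.34 = 10.38
Sum of the distinct covariances = 8.69
σ²_T = 10.38 + 2 × 8.69 = 27.76
α = (k/(k−1))·(1 − sum of item variances/σ²_T) = (5/4)·(1 − 10.38/27.76) = 0.783

α = 0.783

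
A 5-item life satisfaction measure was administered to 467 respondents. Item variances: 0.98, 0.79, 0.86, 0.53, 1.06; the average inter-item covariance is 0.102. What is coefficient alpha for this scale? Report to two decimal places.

Σσ²ᵢ = 0.98 + 0.79 + 0.86 + 0.53 + 1.06 = 4.22
Sum of the 10 distinct covariances = 10 × 0.102 = 1.020
Var(T) = Σσ²ᵢ + 2·Σcov = 4.22 + 2 × 1.020 = 6.260
α = (5/4)·(1 − 4.22/6.260) = 0.41

α = 0.41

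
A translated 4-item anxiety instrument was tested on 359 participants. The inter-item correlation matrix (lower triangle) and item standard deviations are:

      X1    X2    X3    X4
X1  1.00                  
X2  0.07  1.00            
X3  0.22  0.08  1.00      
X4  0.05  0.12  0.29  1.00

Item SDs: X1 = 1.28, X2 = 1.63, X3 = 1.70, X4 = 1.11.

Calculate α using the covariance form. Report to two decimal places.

α = 0.38

Σσ²ᵢ = 1.28² + 1.63² + 1.70² + 1.11² = 8.4174
Covariances σ_ij = r_ij · s_i · s_j:
  σ(X1,X2) = 0.07 × 1.28 × 1.63 = 0.1460
  σ(X1,X3) = 0.22 × 1.28 × 1.70 = 0.4787
  σ(X1,X4) = 0.05 × 1.28 × 1.11 = 0.0710
  σ(X2,X3) = 0.08 × 1.63 × 1.70 = 0.2217
  σ(X2,X4) = 0.12 × 1.63 × 1.11 = 0.2171
  σ(X3,X4) = 0.29 × 1.70 × 1.11 = 0.5472
σ²_T = Σσ²ᵢ + 2·Σσ_ij = 8.4174 + 2 × 1.6817 = 11.7808
α = (4/3)·(1 − 8.4174/11.7808) = 0.38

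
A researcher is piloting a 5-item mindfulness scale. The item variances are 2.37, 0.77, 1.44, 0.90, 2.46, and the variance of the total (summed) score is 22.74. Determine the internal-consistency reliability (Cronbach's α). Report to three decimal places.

Σσᵢ² = 2.37 + 0.77 + 1.44 + 0.90 + 2.46 = 7.94
α = (k/(k−1))·(1 − Σσᵢ²/σ²_T) = (5/4)·(1 − 7.94/22.74) = 0.814

α = 0.814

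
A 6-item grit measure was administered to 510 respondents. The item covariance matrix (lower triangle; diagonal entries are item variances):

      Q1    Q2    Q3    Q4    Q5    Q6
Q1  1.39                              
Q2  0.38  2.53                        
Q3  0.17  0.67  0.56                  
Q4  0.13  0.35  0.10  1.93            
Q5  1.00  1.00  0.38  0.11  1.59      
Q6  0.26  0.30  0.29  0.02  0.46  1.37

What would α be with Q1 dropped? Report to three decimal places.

Remaining items: Q2, Q3, Q4, Q5, Q6 (k = 5).
sum of item variances = 2.53 + 0.56 + 1.93 + 1.59 + 1.37 = 7.98
Var(T) = 7.98 + 2 × 3.68 = 15.34
α (item deleted) = (5/4)·(1 − 7.98/15.34) = 0.600

α = 0.600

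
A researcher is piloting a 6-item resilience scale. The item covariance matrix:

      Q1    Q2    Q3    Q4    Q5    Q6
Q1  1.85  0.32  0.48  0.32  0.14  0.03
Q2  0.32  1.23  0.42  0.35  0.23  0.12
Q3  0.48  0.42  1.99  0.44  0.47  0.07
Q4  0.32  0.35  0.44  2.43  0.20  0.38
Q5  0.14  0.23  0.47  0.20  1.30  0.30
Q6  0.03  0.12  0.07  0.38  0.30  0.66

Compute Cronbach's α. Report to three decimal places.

Σσ²ᵢ = 1.85 + 1.23 + 1.99 + 2.43 + 1.30 + 0.66 = 9.46
Sum of off-diagonal covariances = 4.27
Var(T) = 9.46 + 2 × 4.27 = 18.00
α = (k/(k−1))·(1 − Σσ²ᵢ/Var(T)) = (6/5)·(1 − 9.46/18.00) = 0.569

Cronbach's α = 0.569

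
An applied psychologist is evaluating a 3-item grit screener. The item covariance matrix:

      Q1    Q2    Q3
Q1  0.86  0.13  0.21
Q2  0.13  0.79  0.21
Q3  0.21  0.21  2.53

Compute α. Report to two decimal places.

ΣVar(i) = 0.86 + 0.79 + 2.53 = 4.18
Σ_{i<j} σ_ij = 0.55
Var(T) = 4.18 + 2 × 0.55 = 5.28
α = (k/(k−1))·(1 − ΣVar(i)/Var(T)) = (3/2)·(1 − 4.18/5.28) = 0.31

α = 0.31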